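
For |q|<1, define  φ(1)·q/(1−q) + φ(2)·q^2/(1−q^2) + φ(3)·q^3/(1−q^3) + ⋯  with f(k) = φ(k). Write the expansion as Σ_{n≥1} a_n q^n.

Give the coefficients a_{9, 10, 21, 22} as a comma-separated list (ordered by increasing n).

n=9: 1·9 3·3 9·1  φ→[1+2+6]=9
[q^10] φ(10)=4,φ(5)=4,φ(2)=1,φ(1)=1 ⇒ 10
q^21  k|21↦φ(k): 1:1 3:2 7:6 21:12  a_21=21
[q^22] φ(22)=10,φ(11)=10,φ(2)=1,φ(1)=1 ⇒ 22

9, 10, 21, 22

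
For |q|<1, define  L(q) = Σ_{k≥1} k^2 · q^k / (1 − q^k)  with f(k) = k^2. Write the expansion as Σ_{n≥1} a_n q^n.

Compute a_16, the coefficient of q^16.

a_16 = 341

d|16:{16,8,4,2,1}  Σf=256+64+16+4+1=341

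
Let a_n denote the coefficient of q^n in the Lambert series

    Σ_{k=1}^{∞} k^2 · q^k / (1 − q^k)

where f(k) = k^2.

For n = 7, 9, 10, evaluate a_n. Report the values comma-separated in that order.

50, 91, 130

n=7: 7·1 1·7  f→[49+1]=50
d|9:{1,3,9}  Σf=1+9+81=91
n=10: 1·10 2·5 5·2 10·1  f→[1+4+25+100]=130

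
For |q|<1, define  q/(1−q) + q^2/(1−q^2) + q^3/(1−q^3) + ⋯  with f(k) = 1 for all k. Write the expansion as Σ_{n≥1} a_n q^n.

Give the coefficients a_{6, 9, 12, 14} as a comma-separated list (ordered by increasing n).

[q^6] f(1)=1,f(2)=1,f(3)=1,f(6)=1 ⇒ 4
d|9:{1,3,9}  Σf=1+1+1=3
n=12: 1·12 2·6 3·4 4·3 6·2 12·1  f→[1+1+1+1+1+1]=6
[q^14] f(1)=1,f(2)=1,f(7)=1,f(14)=1 ⇒ 4

4, 3, 6, 4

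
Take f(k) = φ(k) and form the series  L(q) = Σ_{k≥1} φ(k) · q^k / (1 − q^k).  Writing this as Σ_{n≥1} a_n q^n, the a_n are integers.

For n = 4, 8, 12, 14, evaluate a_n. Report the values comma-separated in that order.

d|4:{1,2,4}  Σφ=1+1+2=4
q^8  k|8↦φ(k): 1:1 2:1 4:2 8:4  a_8=8
[q^12] φ(1)=1,φ(2)=1,φ(3)=2,φ(4)=2,φ(6)=2,φ(12)=4 ⇒ 12
[q^14] φ(14)=6,φ(7)=6,φ(2)=1,φ(1)=1 ⇒ 14

4, 8, 12, 14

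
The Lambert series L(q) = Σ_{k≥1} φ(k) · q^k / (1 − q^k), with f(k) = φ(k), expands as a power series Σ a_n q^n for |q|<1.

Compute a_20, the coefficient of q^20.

d|20:{1,2,4,5,10,20}  Σφ=1+1+2+4+4+8=20

a_20 = 20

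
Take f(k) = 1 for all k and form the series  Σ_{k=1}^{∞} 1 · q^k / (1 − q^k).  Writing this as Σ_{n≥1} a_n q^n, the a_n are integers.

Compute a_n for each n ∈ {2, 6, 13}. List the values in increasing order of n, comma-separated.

2, 4, 2

[q^2] f(1)=1,f(2)=1 ⇒ 2
n=6: 1·6 2·3 3·2 6·1  f→[1+1+1+1]=4
d|13:{13,1}  Σf=1+1=2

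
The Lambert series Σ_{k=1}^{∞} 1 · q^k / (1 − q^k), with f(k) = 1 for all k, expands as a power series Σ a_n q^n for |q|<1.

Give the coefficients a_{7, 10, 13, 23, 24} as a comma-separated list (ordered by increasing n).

2, 4, 2, 2, 8

d|7:{1,7}  Σf=1+1=2
[q^10] f(10)=1,f(5)=1,f(2)=1,f(1)=1 ⇒ 4
q^13  k|13↦f(k): 1:1 13:1  a_13=2
d|23:{23,1}  Σf=1+1=2
q^24  k|24↦f(k): 24:1 12:1 8:1 6:1 4:1 3:1 2:1 1:1  a_24=8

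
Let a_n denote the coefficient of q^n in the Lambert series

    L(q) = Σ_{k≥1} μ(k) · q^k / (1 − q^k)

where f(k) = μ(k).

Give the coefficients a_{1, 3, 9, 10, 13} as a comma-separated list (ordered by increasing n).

q^1  k|1↦μ(k): 1:1  a_1=1
d|3:{1,3}  Σμ=1+(-1)=0
q^9  k|9↦μ(k): 1:1 3:-1 9:0  a_9=0
[q^10] μ(10)=1,μ(5)=-1,μ(2)=-1,μ(1)=1 ⇒ 0
[q^13] μ(1)=1,μ(13)=-1 ⇒ 0

1, 0, 0, 0, 0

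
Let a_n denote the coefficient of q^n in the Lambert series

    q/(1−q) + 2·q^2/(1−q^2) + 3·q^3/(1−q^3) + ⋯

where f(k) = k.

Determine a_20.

a_20 = 42

d|20:{1,2,4,5,10,20}  Σf=1+2+4+5+10+20=42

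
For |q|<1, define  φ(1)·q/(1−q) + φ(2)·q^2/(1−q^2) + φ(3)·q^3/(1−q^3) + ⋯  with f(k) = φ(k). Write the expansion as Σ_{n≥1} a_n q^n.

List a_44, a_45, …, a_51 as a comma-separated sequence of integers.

d|44:{44,22,11,4,2,1}  Σφ=20+10+10+2+1+1=44
[q^45] φ(1)=1,φ(3)=2,φ(5)=4,φ(9)=6,φ(15)=8,φ(45)=24 ⇒ 45
[q^46] φ(46)=22,φ(23)=22,φ(2)=1,φ(1)=1 ⇒ 46
d|47:{1,47}  Σφ=1+46=47
n=48: 1·48 2·24 3·16 4·12 6·8 8·6 12·4 16·3 24·2 48·1  φ→[1+1+2+2+2+4+4+8+8+16]=48
n=49: 1·49 7·7 49·1  φ→[1+6+42]=49
[q^50] φ(50)=20,φ(25)=20,φ(10)=4,φ(5)=4,φ(2)=1,φ(1)=1 ⇒ 50
d|51:{1,3,17,51}  Σφ=1+2+16+32=51

44, 45, 46, 47, 48, 49, 50, 51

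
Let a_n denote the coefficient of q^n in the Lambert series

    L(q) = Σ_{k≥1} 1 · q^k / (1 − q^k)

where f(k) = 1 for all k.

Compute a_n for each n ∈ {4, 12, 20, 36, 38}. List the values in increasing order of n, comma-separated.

3, 6, 6, 9, 4

n=4: 4·1 2·2 1·4  f→[1+1+1]=3
d|12:{12,6,4,3,2,1}  Σf=1+1+1+1+1+1=6
n=20: 1·20 2·10 4·5 5·4 10·2 20·1  f→[1+1+1+1+1+1]=6
n=36: 1·36 2·18 3·12 4·9 6·6 9·4 12·3 18·2 36·1  f→[1+1+1+1+1+1+1+1+1]=9
n=38: 38·1 19·2 2·19 1·38  f→[1+1+1+1]=4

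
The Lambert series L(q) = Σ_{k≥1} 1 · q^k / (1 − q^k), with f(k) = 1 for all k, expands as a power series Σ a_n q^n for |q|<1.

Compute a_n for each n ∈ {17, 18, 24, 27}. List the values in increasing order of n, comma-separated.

[q^17] f(1)=1,f(17)=1 ⇒ 2
q^18  k|18↦f(k): 1:1 2:1 3:1 6:1 9:1 18:1  a_18=6
[q^24] f(1)=1,f(2)=1,f(3)=1,f(4)=1,f(6)=1,f(8)=1,f(12)=1,f(24)=1 ⇒ 8
n=27: 27·1 9·3 3·9 1·27  f→[1+1+1+1]=4

2, 6, 8, 4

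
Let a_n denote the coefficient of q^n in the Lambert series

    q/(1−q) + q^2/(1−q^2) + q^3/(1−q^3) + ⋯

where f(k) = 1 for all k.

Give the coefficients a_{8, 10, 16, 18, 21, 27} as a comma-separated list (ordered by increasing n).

4, 4, 5, 6, 4, 4

d|8:{8,4,2,1}  Σf=1+1+1+1=4
[q^10] f(10)=1,f(5)=1,f(2)=1,f(1)=1 ⇒ 4
n=16: 1·16 2·8 4·4 8·2 16·1  f→[1+1+1+1+1]=5
q^18  k|18↦f(k): 18:1 9:1 6:1 3:1 2:1 1:1  a_18=6
d|21:{21,7,3,1}  Σf=1+1+1+1=4
n=27: 1·27 3·9 9·3 27·1  f→[1+1+1+1]=4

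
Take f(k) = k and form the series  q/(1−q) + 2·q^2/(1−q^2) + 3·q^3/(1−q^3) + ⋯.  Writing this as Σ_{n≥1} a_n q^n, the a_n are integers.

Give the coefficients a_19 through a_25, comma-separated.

n=19: 19·1 1·19  f→[19+1]=20
n=20: 20·1 10·2 5·4 4·5 2·10 1·20  f→[20+10+5+4+2+1]=42
n=21: 21·1 7·3 3·7 1·21  f→[21+7+3+1]=32
[q^22] f(22)=22,f(11)=11,f(2)=2,f(1)=1 ⇒ 36
q^23  k|23↦f(k): 1:1 23:23  a_23=24
q^24  k|24↦f(k): 24:24 12:12 8:8 6:6 4:4 3:3 2:2 1:1  a_24=60
d|25:{1,5,25}  Σf=1+5+25=31

20, 42, 32, 36, 24, 60, 31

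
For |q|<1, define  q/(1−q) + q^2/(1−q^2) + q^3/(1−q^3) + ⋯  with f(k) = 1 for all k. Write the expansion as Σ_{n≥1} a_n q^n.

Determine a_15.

n=15: 15·1 5·3 3·5 1·15  f→[1+1+1+1]=4

a_15 = 4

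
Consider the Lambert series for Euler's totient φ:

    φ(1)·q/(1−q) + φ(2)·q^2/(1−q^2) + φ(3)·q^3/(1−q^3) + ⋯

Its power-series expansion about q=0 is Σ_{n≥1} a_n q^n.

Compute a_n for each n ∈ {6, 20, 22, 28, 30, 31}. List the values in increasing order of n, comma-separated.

d|6:{1,2,3,6}  Σφ=1+1+2+2=6
[q^20] φ(1)=1,φ(2)=1,φ(4)=2,φ(5)=4,φ(10)=4,φ(20)=8 ⇒ 20
q^22  k|22↦φ(k): 22:10 11:10 2:1 1:1  a_22=22
d|28:{1,2,4,7,14,28}  Σφ=1+1+2+6+6+12=28
d|30:{30,15,10,6,5,3,2,1}  Σφ=8+8+4+2+4+2+1+1=30
q^31  k|31↦φ(k): 31:30 1:1  a_31=31

6, 20, 22, 28, 30, 31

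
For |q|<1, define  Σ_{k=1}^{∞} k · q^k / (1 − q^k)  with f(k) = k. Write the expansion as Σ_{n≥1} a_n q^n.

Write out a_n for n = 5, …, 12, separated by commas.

q^5  k|5↦f(k): 5:5 1:1  a_5=6
[q^6] f(1)=1,f(2)=2,f(3)=3,f(6)=6 ⇒ 12
[q^7] f(7)=7,f(1)=1 ⇒ 8
q^8  k|8↦f(k): 8:8 4:4 2:2 1:1  a_8=15
d|9:{9,3,1}  Σf=9+3+1=13
n=10: 1·10 2·5 5·2 10·1  f→[1+2+5+10]=18
d|11:{11,1}  Σf=11+1=12
[q^12] f(12)=12,f(6)=6,f(4)=4,f(3)=3,f(2)=2,f(1)=1 ⇒ 28

6, 12, 8, 15, 13, 18, 12, 28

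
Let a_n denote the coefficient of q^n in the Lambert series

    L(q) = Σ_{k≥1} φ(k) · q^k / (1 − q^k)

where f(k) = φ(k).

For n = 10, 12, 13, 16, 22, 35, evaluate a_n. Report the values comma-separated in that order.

[q^10] φ(1)=1,φ(2)=1,φ(5)=4,φ(10)=4 ⇒ 10
d|12:{1,2,3,4,6,12}  Σφ=1+1+2+2+2+4=12
[q^13] φ(1)=1,φ(13)=12 ⇒ 13
q^16  k|16↦φ(k): 1:1 2:1 4:2 8:4 16:8  a_16=16
[q^22] φ(22)=10,φ(11)=10,φ(2)=1,φ(1)=1 ⇒ 22
[q^35] φ(35)=24,φ(7)=6,φ(5)=4,φ(1)=1 ⇒ 35

10, 12, 13, 16, 22, 35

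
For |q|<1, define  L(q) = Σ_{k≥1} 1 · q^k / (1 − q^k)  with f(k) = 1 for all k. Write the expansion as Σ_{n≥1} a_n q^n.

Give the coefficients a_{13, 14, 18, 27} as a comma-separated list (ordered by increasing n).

2, 4, 6, 4

n=13: 1·13 13·1  f→[1+1]=2
d|14:{1,2,7,14}  Σf=1+1+1+1=4
d|18:{1,2,3,6,9,18}  Σf=1+1+1+1+1+1=6
q^27  k|27↦f(k): 1:1 3:1 9:1 27:1  a_27=4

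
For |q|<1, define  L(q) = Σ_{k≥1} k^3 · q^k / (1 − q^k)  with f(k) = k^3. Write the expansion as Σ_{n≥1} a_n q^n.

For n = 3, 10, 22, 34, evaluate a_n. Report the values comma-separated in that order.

d|3:{1,3}  Σf=1+27=28
d|10:{10,5,2,1}  Σf=1000+125+8+1=1134
[q^22] f(1)=1,f(2)=8,f(11)=1331,f(22)=10648 ⇒ 11988
n=34: 1·34 2·17 17·2 34·1  f→[1+8+4913+39304]=44226

28, 1134, 11988, 44226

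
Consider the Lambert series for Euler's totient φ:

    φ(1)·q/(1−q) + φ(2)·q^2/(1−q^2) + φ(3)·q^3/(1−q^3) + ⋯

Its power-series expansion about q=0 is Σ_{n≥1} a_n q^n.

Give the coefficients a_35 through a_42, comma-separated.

[q^35] φ(35)=24,φ(7)=6,φ(5)=4,φ(1)=1 ⇒ 35
q^36  k|36↦φ(k): 1:1 2:1 3:2 4:2 6:2 9:6 12:4 18:6 36:12  a_36=36
d|37:{1,37}  Σφ=1+36=37
[q^38] φ(1)=1,φ(2)=1,φ(19)=18,φ(38)=18 ⇒ 38
n=39: 1·39 3·13 13·3 39·1  φ→[1+2+12+24]=39
d|40:{40,20,10,8,5,4,2,1}  Σφ=16+8+4+4+4+2+1+1=40
n=41: 41·1 1·41  φ→[40+1]=41
d|42:{42,21,14,7,6,3,2,1}  Σφ=12+12+6+6+2+2+1+1=42

35, 36, 37, 38, 39, 40, 41, 42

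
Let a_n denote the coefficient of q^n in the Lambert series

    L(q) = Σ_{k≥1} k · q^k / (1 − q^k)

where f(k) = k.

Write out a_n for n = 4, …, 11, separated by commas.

d|4:{1,2,4}  Σf=1+2+4=7
n=5: 5·1 1·5  f→[5+1]=6
d|6:{6,3,2,1}  Σf=6+3+2+1=12
q^7  k|7↦f(k): 1:1 7:7  a_7=8
d|8:{1,2,4,8}  Σf=1+2+4+8=15
[q^9] f(1)=1,f(3)=3,f(9)=9 ⇒ 13
n=10: 1·10 2·5 5·2 10·1  f→[1+2+5+10]=18
d|11:{11,1}  Σf=11+1=12

7, 6, 12, 8, 15, 13, 18, 12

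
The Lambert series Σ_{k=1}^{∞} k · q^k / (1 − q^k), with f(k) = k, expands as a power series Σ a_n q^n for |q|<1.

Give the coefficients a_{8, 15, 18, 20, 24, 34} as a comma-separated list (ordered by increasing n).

15, 24, 39, 42, 60, 54

q^8  k|8↦f(k): 8:8 4:4 2:2 1:1  a_8=15
q^15  k|15↦f(k): 1:1 3:3 5:5 15:15  a_15=24
n=18: 1·18 2·9 3·6 6·3 9·2 18·1  f→[1+2+3+6+9+18]=39
[q^20] f(20)=20,f(10)=10,f(5)=5,f(4)=4,f(2)=2,f(1)=1 ⇒ 42
n=24: 24·1 12·2 8·3 6·4 4·6 3·8 2·12 1·24  f→[24+12+8+6+4+3+2+1]=60
d|34:{1,2,17,34}  Σf=1+2+17+34=54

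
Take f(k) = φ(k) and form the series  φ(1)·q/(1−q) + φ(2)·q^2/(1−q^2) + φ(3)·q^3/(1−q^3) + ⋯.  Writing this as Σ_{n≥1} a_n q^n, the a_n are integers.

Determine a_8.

q^8  k|8↦φ(k): 8:4 4:2 2:1 1:1  a_8=8

a_8 = 8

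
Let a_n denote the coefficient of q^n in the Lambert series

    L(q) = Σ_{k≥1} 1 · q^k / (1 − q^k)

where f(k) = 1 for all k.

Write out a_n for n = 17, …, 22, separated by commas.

[q^17] f(1)=1,f(17)=1 ⇒ 2
d|18:{18,9,6,3,2,1}  Σf=1+1+1+1+1+1=6
[q^19] f(19)=1,f(1)=1 ⇒ 2
q^20  k|20↦f(k): 20:1 10:1 5:1 4:1 2:1 1:1  a_20=6
n=21: 1·21 3·7 7·3 21·1  f→[1+1+1+1]=4
n=22: 1·22 2·11 11·2 22·1  f→[1+1+1+1]=4

2, 6, 2, 6, 4, 4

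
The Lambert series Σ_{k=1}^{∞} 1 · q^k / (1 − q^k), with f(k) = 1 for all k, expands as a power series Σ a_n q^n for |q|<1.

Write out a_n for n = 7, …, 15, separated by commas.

2, 4, 3, 4, 2, 6, 2, 4, 4

d|7:{1,7}  Σf=1+1=2
[q^8] f(8)=1,f(4)=1,f(2)=1,f(1)=1 ⇒ 4
q^9  k|9↦f(k): 9:1 3:1 1:1  a_9=3
q^10  k|10↦f(k): 10:1 5:1 2:1 1:1  a_10=4
[q^11] f(11)=1,f(1)=1 ⇒ 2
q^12  k|12↦f(k): 1:1 2:1 3:1 4:1 6:1 12:1  a_12=6
[q^13] f(1)=1,f(13)=1 ⇒ 2
q^14  k|14↦f(k): 1:1 2:1 7:1 14:1  a_14=4
q^15  k|15↦f(k): 1:1 3:1 5:1 15:1  a_15=4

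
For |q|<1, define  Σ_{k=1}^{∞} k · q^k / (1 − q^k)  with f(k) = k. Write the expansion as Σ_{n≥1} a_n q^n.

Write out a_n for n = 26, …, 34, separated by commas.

n=26: 1·26 2·13 13·2 26·1  f→[1+2+13+26]=42
n=27: 1·27 3·9 9·3 27·1  f→[1+3+9+27]=40
q^28  k|28↦f(k): 1:1 2:2 4:4 7:7 14:14 28:28  a_28=56
[q^29] f(29)=29,f(1)=1 ⇒ 30
[q^30] f(1)=1,f(2)=2,f(3)=3,f(5)=5,f(6)=6,f(10)=10,f(15)=15,f(30)=30 ⇒ 72
n=31: 31·1 1·31  f→[31+1]=32
q^32  k|32↦f(k): 32:32 16:16 8:8 4:4 2:2 1:1  a_32=63
q^33  k|33↦f(k): 1:1 3:3 11:11 33:33  a_33=48
d|34:{1,2,17,34}  Σf=1+2+17+34=54

42, 40, 56, 30, 72, 32, 63, 48, 54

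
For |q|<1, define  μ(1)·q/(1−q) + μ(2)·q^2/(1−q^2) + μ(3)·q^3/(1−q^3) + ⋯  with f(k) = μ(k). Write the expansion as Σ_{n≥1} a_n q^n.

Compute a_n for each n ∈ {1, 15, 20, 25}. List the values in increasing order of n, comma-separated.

d|1:{1}  Σμ=1=1
q^15  k|15↦μ(k): 15:1 5:-1 3:-1 1:1  a_15=0
n=20: 1·20 2·10 4·5 5·4 10·2 20·1  μ→[1+(-1)+0+(-1)+1+0]=0
q^25  k|25↦μ(k): 25:0 5:-1 1:1  a_25=0

1, 0, 0, 0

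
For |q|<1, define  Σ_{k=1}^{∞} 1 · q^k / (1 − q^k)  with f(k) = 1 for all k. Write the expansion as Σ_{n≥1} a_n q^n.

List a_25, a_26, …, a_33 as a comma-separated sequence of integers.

3, 4, 4, 6, 2, 8, 2, 6, 4

q^25  k|25↦f(k): 1:1 5:1 25:1  a_25=3
d|26:{1,2,13,26}  Σf=1+1+1+1=4
[q^27] f(27)=1,f(9)=1,f(3)=1,f(1)=1 ⇒ 4
d|28:{1,2,4,7,14,28}  Σf=1+1+1+1+1+1=6
n=29: 29·1 1·29  f→[1+1]=2
q^30  k|30↦f(k): 1:1 2:1 3:1 5:1 6:1 10:1 15:1 30:1  a_30=8
n=31: 31·1 1·31  f→[1+1]=2
d|32:{1,2,4,8,16,32}  Σf=1+1+1+1+1+1=6
d|33:{33,11,3,1}  Σf=1+1+1+1=4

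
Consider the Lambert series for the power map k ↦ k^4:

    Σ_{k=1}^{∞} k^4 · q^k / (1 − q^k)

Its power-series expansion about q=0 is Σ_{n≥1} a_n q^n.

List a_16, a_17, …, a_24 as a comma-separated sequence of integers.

q^16  k|16↦f(k): 1:1 2:16 4:256 8:4096 16:65536  a_16=69905
d|17:{17,1}  Σf=83521+1=83522
q^18  k|18↦f(k): 18:104976 9:6561 6:1296 3:81 2:16 1:1  a_18=112931
[q^19] f(19)=130321,f(1)=1 ⇒ 130322
[q^20] f(1)=1,f(2)=16,f(4)=256,f(5)=625,f(10)=10000,f(20)=160000 ⇒ 170898
n=21: 1·21 3·7 7·3 21·1  f→[1+81+2401+194481]=196964
n=22: 1·22 2·11 11·2 22·1  f→[1+16+14641+234256]=248914
q^23  k|23↦f(k): 1:1 23:279841  a_23=279842
d|24:{1,2,3,4,6,8,12,24}  Σf=1+16+81+256+1296+4096+20736+331776=358258

69905, 83522, 112931, 130322, 170898, 196964, 248914, 279842, 358258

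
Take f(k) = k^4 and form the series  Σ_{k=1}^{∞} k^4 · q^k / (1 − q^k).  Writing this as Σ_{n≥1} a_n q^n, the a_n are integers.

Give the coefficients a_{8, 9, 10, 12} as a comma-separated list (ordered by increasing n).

q^8  k|8↦f(k): 1:1 2:16 4:256 8:4096  a_8=4369
[q^9] f(1)=1,f(3)=81,f(9)=6561 ⇒ 6643
d|10:{10,5,2,1}  Σf=10000+625+16+1=10642
d|12:{12,6,4,3,2,1}  Σf=20736+1296+256+81+16+1=22386

4369, 6643, 10642, 22386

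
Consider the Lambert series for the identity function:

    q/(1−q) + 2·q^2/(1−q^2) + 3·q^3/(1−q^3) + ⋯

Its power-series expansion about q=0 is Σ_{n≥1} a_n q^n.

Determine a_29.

n=29: 29·1 1·29  f→[29+1]=30

a_29 = 30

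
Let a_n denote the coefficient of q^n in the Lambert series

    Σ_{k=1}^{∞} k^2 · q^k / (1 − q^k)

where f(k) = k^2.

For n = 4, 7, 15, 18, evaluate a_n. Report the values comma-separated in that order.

n=4: 1·4 2·2 4·1  f→[1+4+16]=21
d|7:{1,7}  Σf=1+49=50
n=15: 1·15 3·5 5·3 15·1  f→[1+9+25+225]=260
q^18  k|18↦f(k): 18:324 9:81 6:36 3:9 2:4 1:1  a_18=455

21, 50, 260, 455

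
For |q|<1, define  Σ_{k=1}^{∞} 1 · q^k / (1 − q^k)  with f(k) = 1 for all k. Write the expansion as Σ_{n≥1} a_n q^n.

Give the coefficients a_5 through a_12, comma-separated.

2, 4, 2, 4, 3, 4, 2, 6

q^5  k|5↦f(k): 5:1 1:1  a_5=2
n=6: 1·6 2·3 3·2 6·1  f→[1+1+1+1]=4
d|7:{7,1}  Σf=1+1=2
n=8: 1·8 2·4 4·2 8·1  f→[1+1+1+1]=4
n=9: 9·1 3·3 1·9  f→[1+1+1]=3
n=10: 10·1 5·2 2·5 1·10  f→[1+1+1+1]=4
q^11  k|11↦f(k): 1:1 11:1  a_11=2
q^12  k|12↦f(k): 1:1 2:1 3:1 4:1 6:1 12:1  a_12=6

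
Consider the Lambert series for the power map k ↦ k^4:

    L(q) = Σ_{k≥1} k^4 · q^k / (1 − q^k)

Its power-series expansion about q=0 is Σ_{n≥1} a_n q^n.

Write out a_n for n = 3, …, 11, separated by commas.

82, 273, 626, 1394, 2402, 4369, 6643, 10642, 14642

q^3  k|3↦f(k): 3:81 1:1  a_3=82
d|4:{4,2,1}  Σf=256+16+1=273
[q^5] f(5)=625,f(1)=1 ⇒ 626
n=6: 1·6 2·3 3·2 6·1  f→[1+16+81+1296]=1394
[q^7] f(7)=2401,f(1)=1 ⇒ 2402
d|8:{8,4,2,1}  Σf=4096+256+16+1=4369
d|9:{9,3,1}  Σf=6561+81+1=6643
q^10  k|10↦f(k): 10:10000 5:625 2:16 1:1  a_10=10642
[q^11] f(11)=14641,f(1)=1 ⇒ 14642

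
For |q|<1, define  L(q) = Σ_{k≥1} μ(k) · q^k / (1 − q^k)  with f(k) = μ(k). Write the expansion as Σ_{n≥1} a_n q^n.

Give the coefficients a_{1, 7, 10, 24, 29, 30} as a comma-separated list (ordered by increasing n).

1, 0, 0, 0, 0, 0

d|1:{1}  Σμ=1=1
d|7:{7,1}  Σμ=(-1)+1=0
[q^10] μ(10)=1,μ(5)=-1,μ(2)=-1,μ(1)=1 ⇒ 0
d|24:{1,2,3,4,6,8,12,24}  Σμ=1+(-1)+(-1)+0+1+0+0+0=0
[q^29] μ(1)=1,μ(29)=-1 ⇒ 0
q^30  k|30↦μ(k): 1:1 2:-1 3:-1 5:-1 6:1 10:1 15:1 30:-1  a_30=0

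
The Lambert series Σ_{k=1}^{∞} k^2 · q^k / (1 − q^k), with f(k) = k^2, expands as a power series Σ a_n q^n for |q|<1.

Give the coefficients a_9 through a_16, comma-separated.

n=9: 1·9 3·3 9·1  f→[1+9+81]=91
n=10: 10·1 5·2 2·5 1·10  f→[100+25+4+1]=130
[q^11] f(1)=1,f(11)=121 ⇒ 122
d|12:{12,6,4,3,2,1}  Σf=144+36+16+9+4+1=210
d|13:{1,13}  Σf=1+169=170
q^14  k|14↦f(k): 14:196 7:49 2:4 1:1  a_14=250
d|15:{15,5,3,1}  Σf=225+25+9+1=260
d|16:{1,2,4,8,16}  Σf=1+4+16+64+256=341

91, 130, 122, 210, 170, 250, 260, 341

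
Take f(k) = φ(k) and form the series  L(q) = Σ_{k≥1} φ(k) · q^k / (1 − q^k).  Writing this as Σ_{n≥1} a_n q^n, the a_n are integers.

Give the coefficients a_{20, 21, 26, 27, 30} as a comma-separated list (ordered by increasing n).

d|20:{20,10,5,4,2,1}  Σφ=8+4+4+2+1+1=20
q^21  k|21↦φ(k): 1:1 3:2 7:6 21:12  a_21=21
d|26:{1,2,13,26}  Σφ=1+1+12+12=26
[q^27] φ(27)=18,φ(9)=6,φ(3)=2,φ(1)=1 ⇒ 27
q^30  k|30↦φ(k): 1:1 2:1 3:2 5:4 6:2 10:4 15:8 30:8  a_30=30

20, 21, 26, 27, 30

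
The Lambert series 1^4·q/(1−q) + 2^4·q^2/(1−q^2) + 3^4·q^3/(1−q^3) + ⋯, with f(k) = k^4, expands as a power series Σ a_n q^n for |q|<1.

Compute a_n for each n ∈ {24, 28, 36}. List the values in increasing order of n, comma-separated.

n=24: 1·24 2·12 3·8 4·6 6·4 8·3 12·2 24·1  f→[1+16+81+256+1296+4096+20736+331776]=358258
n=28: 1·28 2·14 4·7 7·4 14·2 28·1  f→[1+16+256+2401+38416+614656]=655746
q^36  k|36↦f(k): 36:1679616 18:104976 12:20736 9:6561 6:1296 4:256 3:81 2:16 1:1  a_36=1813539

358258, 655746, 1813539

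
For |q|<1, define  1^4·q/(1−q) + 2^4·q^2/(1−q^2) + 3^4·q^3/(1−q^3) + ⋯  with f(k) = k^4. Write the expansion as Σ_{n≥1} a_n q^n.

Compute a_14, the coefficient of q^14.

a_14 = 40834

d|14:{14,7,2,1}  Σf=38416+2401+16+1=40834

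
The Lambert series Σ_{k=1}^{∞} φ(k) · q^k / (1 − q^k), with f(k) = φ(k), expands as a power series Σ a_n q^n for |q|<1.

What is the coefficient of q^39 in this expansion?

[q^39] φ(39)=24,φ(13)=12,φ(3)=2,φ(1)=1 ⇒ 39

a_39 = 39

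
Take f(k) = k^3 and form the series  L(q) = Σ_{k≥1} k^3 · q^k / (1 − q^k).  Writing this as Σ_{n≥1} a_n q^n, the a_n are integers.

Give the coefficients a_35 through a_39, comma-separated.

43344, 55261, 50654, 61740, 61544

d|35:{35,7,5,1}  Σf=42875+343+125+1=43344
d|36:{1,2,3,4,6,9,12,18,36}  Σf=1+8+27+64+216+729+1728+5832+46656=55261
q^37  k|37↦f(k): 37:50653 1:1  a_37=50654
d|38:{1,2,19,38}  Σf=1+8+6859+54872=61740
n=39: 39·1 13·3 3·13 1·39  f→[59319+2197+27+1]=61544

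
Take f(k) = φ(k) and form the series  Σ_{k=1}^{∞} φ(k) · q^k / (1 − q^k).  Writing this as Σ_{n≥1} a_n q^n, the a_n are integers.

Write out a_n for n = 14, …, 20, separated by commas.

n=14: 1·14 2·7 7·2 14·1  φ→[1+1+6+6]=14
d|15:{1,3,5,15}  Σφ=1+2+4+8=15
q^16  k|16↦φ(k): 1:1 2:1 4:2 8:4 16:8  a_16=16
n=17: 1·17 17·1  φ→[1+16]=17
q^18  k|18↦φ(k): 18:6 9:6 6:2 3:2 2:1 1:1  a_18=18
n=19: 1·19 19·1  φ→[1+18]=19
n=20: 1·20 2·10 4·5 5·4 10·2 20·1  φ→[1+1+2+4+4+8]=20

14, 15, 16, 17, 18, 19, 20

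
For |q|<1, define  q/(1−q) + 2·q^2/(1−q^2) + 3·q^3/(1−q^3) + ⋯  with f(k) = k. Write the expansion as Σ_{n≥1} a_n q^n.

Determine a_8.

n=8: 8·1 4·2 2·4 1·8  f→[8+4+2+1]=15

a_8 = 15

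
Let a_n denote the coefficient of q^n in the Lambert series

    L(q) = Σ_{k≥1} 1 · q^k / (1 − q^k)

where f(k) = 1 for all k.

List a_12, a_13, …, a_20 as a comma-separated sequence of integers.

6, 2, 4, 4, 5, 2, 6, 2, 6

n=12: 1·12 2·6 3·4 4·3 6·2 12·1  f→[1+1+1+1+1+1]=6
[q^13] f(1)=1,f(13)=1 ⇒ 2
[q^14] f(1)=1,f(2)=1,f(7)=1,f(14)=1 ⇒ 4
q^15  k|15↦f(k): 15:1 5:1 3:1 1:1  a_15=4
n=16: 1·16 2·8 4·4 8·2 16·1  f→[1+1+1+1+1]=5
q^17  k|17↦f(k): 17:1 1:1  a_17=2
[q^18] f(1)=1,f(2)=1,f(3)=1,f(6)=1,f(9)=1,f(18)=1 ⇒ 6
[q^19] f(1)=1,f(19)=1 ⇒ 2
q^20  k|20↦f(k): 20:1 10:1 5:1 4:1 2:1 1:1  a_20=6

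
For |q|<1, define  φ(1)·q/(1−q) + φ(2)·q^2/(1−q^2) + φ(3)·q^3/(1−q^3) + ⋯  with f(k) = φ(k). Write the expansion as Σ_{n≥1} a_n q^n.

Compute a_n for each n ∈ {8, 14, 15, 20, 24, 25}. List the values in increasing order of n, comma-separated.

q^8  k|8↦φ(k): 1:1 2:1 4:2 8:4  a_8=8
q^14  k|14↦φ(k): 14:6 7:6 2:1 1:1  a_14=14
n=15: 15·1 5·3 3·5 1·15  φ→[8+4+2+1]=15
n=20: 20·1 10·2 5·4 4·5 2·10 1·20  φ→[8+4+4+2+1+1]=20
d|24:{24,12,8,6,4,3,2,1}  Σφ=8+4+4+2+2+2+1+1=24
q^25  k|25↦φ(k): 25:20 5:4 1:1  a_25=25

8, 14, 15, 20, 24, 25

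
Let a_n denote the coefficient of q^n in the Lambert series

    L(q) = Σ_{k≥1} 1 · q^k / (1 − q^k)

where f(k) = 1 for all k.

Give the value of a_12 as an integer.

a_12 = 6

q^12  k|12↦f(k): 1:1 2:1 3:1 4:1 6:1 12:1  a_12=6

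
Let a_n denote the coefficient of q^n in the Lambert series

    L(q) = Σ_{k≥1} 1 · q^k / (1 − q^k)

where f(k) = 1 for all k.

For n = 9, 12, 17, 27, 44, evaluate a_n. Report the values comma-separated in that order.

d|9:{9,3,1}  Σf=1+1+1=3
d|12:{12,6,4,3,2,1}  Σf=1+1+1+1+1+1=6
n=17: 17·1 1·17  f→[1+1]=2
d|27:{27,9,3,1}  Σf=1+1+1+1=4
n=44: 1·44 2·22 4·11 11·4 22·2 44·1  f→[1+1+1+1+1+1]=6

3, 6, 2, 4, 6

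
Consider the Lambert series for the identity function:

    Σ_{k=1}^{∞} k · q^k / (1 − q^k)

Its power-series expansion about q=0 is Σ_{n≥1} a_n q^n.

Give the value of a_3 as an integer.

a_3 = 4

n=3: 1·3 3·1  f→[1+3]=4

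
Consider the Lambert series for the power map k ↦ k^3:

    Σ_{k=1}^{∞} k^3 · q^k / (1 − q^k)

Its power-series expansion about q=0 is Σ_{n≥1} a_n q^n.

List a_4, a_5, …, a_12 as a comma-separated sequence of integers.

q^4  k|4↦f(k): 4:64 2:8 1:1  a_4=73
q^5  k|5↦f(k): 5:125 1:1  a_5=126
q^6  k|6↦f(k): 1:1 2:8 3:27 6:216  a_6=252
[q^7] f(1)=1,f(7)=343 ⇒ 344
q^8  k|8↦f(k): 8:512 4:64 2:8 1:1  a_8=585
d|9:{9,3,1}  Σf=729+27+1=757
[q^10] f(1)=1,f(2)=8,f(5)=125,f(10)=1000 ⇒ 1134
[q^11] f(1)=1,f(11)=1331 ⇒ 1332
q^12  k|12↦f(k): 1:1 2:8 3:27 4:64 6:216 12:1728  a_12=2044

73, 126, 252, 344, 585, 757, 1134, 1332, 2044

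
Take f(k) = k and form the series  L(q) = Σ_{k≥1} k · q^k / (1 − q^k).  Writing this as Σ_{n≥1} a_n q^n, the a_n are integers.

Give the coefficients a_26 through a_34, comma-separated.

q^26  k|26↦f(k): 1:1 2:2 13:13 26:26  a_26=42
d|27:{1,3,9,27}  Σf=1+3+9+27=40
d|28:{1,2,4,7,14,28}  Σf=1+2+4+7+14+28=56
[q^29] f(1)=1,f(29)=29 ⇒ 30
q^30  k|30↦f(k): 1:1 2:2 3:3 5:5 6:6 10:10 15:15 30:30  a_30=72
q^31  k|31↦f(k): 31:31 1:1  a_31=32
q^32  k|32↦f(k): 32:32 16:16 8:8 4:4 2:2 1:1  a_32=63
n=33: 33·1 11·3 3·11 1·33  f→[33+11+3+1]=48
[q^34] f(34)=34,f(17)=17,f(2)=2,f(1)=1 ⇒ 54

42, 40, 56, 30, 72, 32, 63, 48, 54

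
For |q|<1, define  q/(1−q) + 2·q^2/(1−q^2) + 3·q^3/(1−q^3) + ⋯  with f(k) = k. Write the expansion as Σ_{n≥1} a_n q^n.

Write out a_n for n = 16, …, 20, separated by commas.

[q^16] f(1)=1,f(2)=2,f(4)=4,f(8)=8,f(16)=16 ⇒ 31
[q^17] f(17)=17,f(1)=1 ⇒ 18
q^18  k|18↦f(k): 18:18 9:9 6:6 3:3 2:2 1:1  a_18=39
[q^19] f(1)=1,f(19)=19 ⇒ 20
q^20  k|20↦f(k): 20:20 10:10 5:5 4:4 2:2 1:1  a_20=42

31, 18, 39, 20, 42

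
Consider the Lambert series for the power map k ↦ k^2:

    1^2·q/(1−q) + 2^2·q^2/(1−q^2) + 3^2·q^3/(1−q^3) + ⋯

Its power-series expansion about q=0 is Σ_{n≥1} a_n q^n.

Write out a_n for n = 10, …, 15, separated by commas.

130, 122, 210, 170, 250, 260

q^10  k|10↦f(k): 10:100 5:25 2:4 1:1  a_10=130
[q^11] f(11)=121,f(1)=1 ⇒ 122
n=12: 1·12 2·6 3·4 4·3 6·2 12·1  f→[1+4+9+16+36+144]=210
n=13: 1·13 13·1  f→[1+169]=170
q^14  k|14↦f(k): 14:196 7:49 2:4 1:1  a_14=250
q^15  k|15↦f(k): 1:1 3:9 5:25 15:225  a_15=260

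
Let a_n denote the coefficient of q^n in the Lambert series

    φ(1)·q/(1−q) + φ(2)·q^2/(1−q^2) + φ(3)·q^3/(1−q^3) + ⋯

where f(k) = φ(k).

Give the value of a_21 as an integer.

d|21:{21,7,3,1}  Σφ=12+6+2+1=21

a_21 = 21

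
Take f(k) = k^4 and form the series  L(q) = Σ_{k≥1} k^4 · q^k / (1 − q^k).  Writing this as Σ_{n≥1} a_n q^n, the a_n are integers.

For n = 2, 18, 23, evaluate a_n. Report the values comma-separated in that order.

[q^2] f(2)=16,f(1)=1 ⇒ 17
d|18:{18,9,6,3,2,1}  Σf=104976+6561+1296+81+16+1=112931
q^23  k|23↦f(k): 1:1 23:279841  a_23=279842

17, 112931, 279842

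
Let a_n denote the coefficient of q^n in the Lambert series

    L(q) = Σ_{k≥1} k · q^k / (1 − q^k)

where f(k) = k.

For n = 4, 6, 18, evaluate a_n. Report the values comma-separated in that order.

7, 12, 39

[q^4] f(1)=1,f(2)=2,f(4)=4 ⇒ 7
d|6:{1,2,3,6}  Σf=1+2+3+6=12
[q^18] f(18)=18,f(9)=9,f(6)=6,f(3)=3,f(2)=2,f(1)=1 ⇒ 39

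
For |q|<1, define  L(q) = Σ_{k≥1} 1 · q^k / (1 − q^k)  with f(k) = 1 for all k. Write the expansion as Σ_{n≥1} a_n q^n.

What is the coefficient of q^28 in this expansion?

d|28:{28,14,7,4,2,1}  Σf=1+1+1+1+1+1=6

a_28 = 6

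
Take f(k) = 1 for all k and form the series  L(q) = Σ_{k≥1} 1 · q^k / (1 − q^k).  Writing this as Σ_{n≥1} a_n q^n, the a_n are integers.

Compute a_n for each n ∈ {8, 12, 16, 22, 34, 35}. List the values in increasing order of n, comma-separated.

q^8  k|8↦f(k): 8:1 4:1 2:1 1:1  a_8=4
n=12: 1·12 2·6 3·4 4·3 6·2 12·1  f→[1+1+1+1+1+1]=6
d|16:{1,2,4,8,16}  Σf=1+1+1+1+1=5
[q^22] f(22)=1,f(11)=1,f(2)=1,f(1)=1 ⇒ 4
n=34: 34·1 17·2 2·17 1·34  f→[1+1+1+1]=4
n=35: 1·35 5·7 7·5 35·1  f→[1+1+1+1]=4

4, 6, 5, 4, 4, 4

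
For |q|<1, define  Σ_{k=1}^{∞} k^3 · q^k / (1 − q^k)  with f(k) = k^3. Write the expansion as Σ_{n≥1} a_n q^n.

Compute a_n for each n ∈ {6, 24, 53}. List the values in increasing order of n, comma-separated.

[q^6] f(6)=216,f(3)=27,f(2)=8,f(1)=1 ⇒ 252
q^24  k|24↦f(k): 24:13824 12:1728 8:512 6:216 4:64 3:27 2:8 1:1  a_24=16380
[q^53] f(1)=1,f(53)=148877 ⇒ 148878

252, 16380, 148878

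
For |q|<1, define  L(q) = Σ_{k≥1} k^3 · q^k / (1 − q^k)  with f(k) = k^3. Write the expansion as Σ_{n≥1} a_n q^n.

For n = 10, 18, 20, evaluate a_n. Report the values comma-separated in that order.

1134, 6813, 9198

n=10: 1·10 2·5 5·2 10·1  f→[1+8+125+1000]=1134
d|18:{18,9,6,3,2,1}  Σf=5832+729+216+27+8+1=6813
q^20  k|20↦f(k): 20:8000 10:1000 5:125 4:64 2:8 1:1  a_20=9198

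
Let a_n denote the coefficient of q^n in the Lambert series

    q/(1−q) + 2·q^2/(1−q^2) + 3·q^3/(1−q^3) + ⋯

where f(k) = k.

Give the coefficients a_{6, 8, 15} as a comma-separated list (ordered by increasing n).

[q^6] f(1)=1,f(2)=2,f(3)=3,f(6)=6 ⇒ 12
n=8: 1·8 2·4 4·2 8·1  f→[1+2+4+8]=15
[q^15] f(15)=15,f(5)=5,f(3)=3,f(1)=1 ⇒ 24

12, 15, 24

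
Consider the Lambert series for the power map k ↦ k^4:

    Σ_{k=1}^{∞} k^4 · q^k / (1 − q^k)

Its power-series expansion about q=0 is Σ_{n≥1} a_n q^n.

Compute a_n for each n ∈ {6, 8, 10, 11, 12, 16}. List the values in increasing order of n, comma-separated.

q^6  k|6↦f(k): 1:1 2:16 3:81 6:1296  a_6=1394
n=8: 1·8 2·4 4·2 8·1  f→[1+16+256+4096]=4369
q^10  k|10↦f(k): 1:1 2:16 5:625 10:10000  a_10=10642
d|11:{11,1}  Σf=14641+1=14642
d|12:{1,2,3,4,6,12}  Σf=1+16+81+256+1296+20736=22386
[q^16] f(1)=1,f(2)=16,f(4)=256,f(8)=4096,f(16)=65536 ⇒ 69905

1394, 4369, 10642, 14642, 22386, 69905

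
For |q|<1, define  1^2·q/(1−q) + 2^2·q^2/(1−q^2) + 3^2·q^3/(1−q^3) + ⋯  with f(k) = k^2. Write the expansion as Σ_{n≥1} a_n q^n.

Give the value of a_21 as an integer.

a_21 = 500

d|21:{1,3,7,21}  Σf=1+9+49+441=500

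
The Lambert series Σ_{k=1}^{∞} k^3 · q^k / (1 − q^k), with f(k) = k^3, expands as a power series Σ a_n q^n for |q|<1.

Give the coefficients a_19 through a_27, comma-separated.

n=19: 19·1 1·19  f→[6859+1]=6860
d|20:{20,10,5,4,2,1}  Σf=8000+1000+125+64+8+1=9198
n=21: 1·21 3·7 7·3 21·1  f→[1+27+343+9261]=9632
[q^22] f(1)=1,f(2)=8,f(11)=1331,f(22)=10648 ⇒ 11988
n=23: 1·23 23·1  f→[1+12167]=12168
q^24  k|24↦f(k): 1:1 2:8 3:27 4:64 6:216 8:512 12:1728 24:13824  a_24=16380
d|25:{1,5,25}  Σf=1+125+15625=15751
d|26:{1,2,13,26}  Σf=1+8+2197+17576=19782
d|27:{1,3,9,27}  Σf=1+27+729+19683=20440

6860, 9198, 9632, 11988, 12168, 16380, 15751, 19782, 20440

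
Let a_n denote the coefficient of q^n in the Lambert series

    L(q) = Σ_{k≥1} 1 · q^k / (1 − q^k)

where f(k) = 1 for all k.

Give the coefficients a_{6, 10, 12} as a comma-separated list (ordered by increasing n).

n=6: 1·6 2·3 3·2 6·1  f→[1+1+1+1]=4
[q^10] f(1)=1,f(2)=1,f(5)=1,f(10)=1 ⇒ 4
q^12  k|12↦f(k): 1:1 2:1 3:1 4:1 6:1 12:1  a_12=6

4, 4, 6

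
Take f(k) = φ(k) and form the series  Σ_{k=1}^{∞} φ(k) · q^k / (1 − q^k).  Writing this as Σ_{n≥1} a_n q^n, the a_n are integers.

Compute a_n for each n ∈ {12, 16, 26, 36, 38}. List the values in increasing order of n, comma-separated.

q^12  k|12↦φ(k): 12:4 6:2 4:2 3:2 2:1 1:1  a_12=12
n=16: 1·16 2·8 4·4 8·2 16·1  φ→[1+1+2+4+8]=16
n=26: 26·1 13·2 2·13 1·26  φ→[12+12+1+1]=26
d|36:{36,18,12,9,6,4,3,2,1}  Σφ=12+6+4+6+2+2+2+1+1=36
q^38  k|38↦φ(k): 38:18 19:18 2:1 1:1  a_38=38

12, 16, 26, 36, 38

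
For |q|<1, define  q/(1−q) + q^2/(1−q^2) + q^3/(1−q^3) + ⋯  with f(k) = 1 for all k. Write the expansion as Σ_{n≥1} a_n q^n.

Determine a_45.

a_45 = 6

d|45:{45,15,9,5,3,1}  Σf=1+1+1+1+1+1=6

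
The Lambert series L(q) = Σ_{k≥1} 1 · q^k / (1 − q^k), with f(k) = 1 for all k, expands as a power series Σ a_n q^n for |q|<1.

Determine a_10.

[q^10] f(10)=1,f(5)=1,f(2)=1,f(1)=1 ⇒ 4

a_10 = 4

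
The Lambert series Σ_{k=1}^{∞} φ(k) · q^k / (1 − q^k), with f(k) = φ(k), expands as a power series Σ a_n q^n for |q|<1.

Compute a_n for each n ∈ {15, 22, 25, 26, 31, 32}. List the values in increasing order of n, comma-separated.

d|15:{1,3,5,15}  Σφ=1+2+4+8=15
[q^22] φ(22)=10,φ(11)=10,φ(2)=1,φ(1)=1 ⇒ 22
[q^25] φ(25)=20,φ(5)=4,φ(1)=1 ⇒ 25
d|26:{26,13,2,1}  Σφ=12+12+1+1=26
d|31:{31,1}  Σφ=30+1=31
d|32:{1,2,4,8,16,32}  Σφ=1+1+2+4+8+16=32

15, 22, 25, 26, 31, 32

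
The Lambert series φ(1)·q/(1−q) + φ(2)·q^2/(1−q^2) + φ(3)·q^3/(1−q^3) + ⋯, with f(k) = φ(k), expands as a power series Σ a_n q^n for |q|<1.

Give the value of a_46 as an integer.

[q^46] φ(46)=22,φ(23)=22,φ(2)=1,φ(1)=1 ⇒ 46

a_46 = 46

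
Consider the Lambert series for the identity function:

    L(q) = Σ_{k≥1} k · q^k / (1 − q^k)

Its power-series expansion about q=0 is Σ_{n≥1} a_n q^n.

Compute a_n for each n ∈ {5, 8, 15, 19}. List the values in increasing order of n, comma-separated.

d|5:{5,1}  Σf=5+1=6
d|8:{1,2,4,8}  Σf=1+2+4+8=15
n=15: 1·15 3·5 5·3 15·1  f→[1+3+5+15]=24
[q^19] f(1)=1,f(19)=19 ⇒ 20

6, 15, 24, 20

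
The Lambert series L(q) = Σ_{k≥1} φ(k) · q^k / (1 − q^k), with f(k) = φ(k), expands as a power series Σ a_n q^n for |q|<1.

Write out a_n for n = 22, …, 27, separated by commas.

d|22:{1,2,11,22}  Σφ=1+1+10+10=22
q^23  k|23↦φ(k): 1:1 23:22  a_23=23
n=24: 24·1 12·2 8·3 6·4 4·6 3·8 2·12 1·24  φ→[8+4+4+2+2+2+1+1]=24
d|25:{1,5,25}  Σφ=1+4+20=25
n=26: 26·1 13·2 2·13 1·26  φ→[12+12+1+1]=26
d|27:{1,3,9,27}  Σφ=1+2+6+18=27

22, 23, 24, 25, 26, 27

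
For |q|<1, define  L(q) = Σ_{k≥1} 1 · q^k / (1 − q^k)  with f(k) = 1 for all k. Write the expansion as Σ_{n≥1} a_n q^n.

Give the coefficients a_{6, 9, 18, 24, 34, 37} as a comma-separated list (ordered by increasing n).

q^6  k|6↦f(k): 1:1 2:1 3:1 6:1  a_6=4
d|9:{9,3,1}  Σf=1+1+1=3
q^18  k|18↦f(k): 18:1 9:1 6:1 3:1 2:1 1:1  a_18=6
[q^24] f(1)=1,f(2)=1,f(3)=1,f(4)=1,f(6)=1,f(8)=1,f(12)=1,f(24)=1 ⇒ 8
d|34:{1,2,17,34}  Σf=1+1+1+1=4
n=37: 37·1 1·37  f→[1+1]=2

4, 3, 6, 8, 4, 2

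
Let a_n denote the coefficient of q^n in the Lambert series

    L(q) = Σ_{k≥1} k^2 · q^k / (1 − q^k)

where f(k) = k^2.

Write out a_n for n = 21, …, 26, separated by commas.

[q^21] f(21)=441,f(7)=49,f(3)=9,f(1)=1 ⇒ 500
[q^22] f(1)=1,f(2)=4,f(11)=121,f(22)=484 ⇒ 610
n=23: 1·23 23·1  f→[1+529]=530
d|24:{1,2,3,4,6,8,12,24}  Σf=1+4+9+16+36+64+144+576=850
q^25  k|25↦f(k): 1:1 5:25 25:625  a_25=651
d|26:{26,13,2,1}  Σf=676+169+4+1=850

500, 610, 530, 850, 651, 850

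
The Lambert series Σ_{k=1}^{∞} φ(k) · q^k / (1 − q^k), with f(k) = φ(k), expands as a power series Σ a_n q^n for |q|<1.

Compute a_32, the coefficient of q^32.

q^32  k|32↦φ(k): 32:16 16:8 8:4 4:2 2:1 1:1  a_32=32

a_32 = 32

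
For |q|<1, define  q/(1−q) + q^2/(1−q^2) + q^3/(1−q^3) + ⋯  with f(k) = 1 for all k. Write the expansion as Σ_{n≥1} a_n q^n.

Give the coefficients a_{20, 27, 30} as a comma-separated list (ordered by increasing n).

[q^20] f(20)=1,f(10)=1,f(5)=1,f(4)=1,f(2)=1,f(1)=1 ⇒ 6
n=27: 1·27 3·9 9·3 27·1  f→[1+1+1+1]=4
n=30: 30·1 15·2 10·3 6·5 5·6 3·10 2·15 1·30  f→[1+1+1+1+1+1+1+1]=8

6, 4, 8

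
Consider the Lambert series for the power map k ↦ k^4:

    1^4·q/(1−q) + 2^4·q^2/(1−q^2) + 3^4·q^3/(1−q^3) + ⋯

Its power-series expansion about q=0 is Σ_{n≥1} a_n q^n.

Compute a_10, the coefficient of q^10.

n=10: 1·10 2·5 5·2 10·1  f→[1+16+625+10000]=10642

a_10 = 10642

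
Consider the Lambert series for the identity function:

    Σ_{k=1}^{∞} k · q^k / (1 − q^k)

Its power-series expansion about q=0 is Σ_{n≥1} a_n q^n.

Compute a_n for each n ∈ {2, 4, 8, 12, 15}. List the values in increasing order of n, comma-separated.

3, 7, 15, 28, 24

d|2:{2,1}  Σf=2+1=3
n=4: 4·1 2·2 1·4  f→[4+2+1]=7
[q^8] f(8)=8,f(4)=4,f(2)=2,f(1)=1 ⇒ 15
n=12: 12·1 6·2 4·3 3·4 2·6 1·12  f→[12+6+4+3+2+1]=28
q^15  k|15↦f(k): 1:1 3:3 5:5 15:15  a_15=24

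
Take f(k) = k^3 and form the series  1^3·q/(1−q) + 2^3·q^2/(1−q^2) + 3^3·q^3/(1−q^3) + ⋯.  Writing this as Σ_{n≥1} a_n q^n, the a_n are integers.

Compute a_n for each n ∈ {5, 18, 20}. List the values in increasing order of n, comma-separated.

d|5:{5,1}  Σf=125+1=126
[q^18] f(1)=1,f(2)=8,f(3)=27,f(6)=216,f(9)=729,f(18)=5832 ⇒ 6813
n=20: 20·1 10·2 5·4 4·5 2·10 1·20  f→[8000+1000+125+64+8+1]=9198

126, 6813, 9198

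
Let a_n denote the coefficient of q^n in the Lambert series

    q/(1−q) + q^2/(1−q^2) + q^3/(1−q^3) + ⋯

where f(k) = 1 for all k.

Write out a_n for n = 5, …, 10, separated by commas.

n=5: 5·1 1·5  f→[1+1]=2
n=6: 1·6 2·3 3·2 6·1  f→[1+1+1+1]=4
q^7  k|7↦f(k): 1:1 7:1  a_7=2
d|8:{1,2,4,8}  Σf=1+1+1+1=4
[q^9] f(1)=1,f(3)=1,f(9)=1 ⇒ 3
q^10  k|10↦f(k): 10:1 5:1 2:1 1:1  a_10=4

2, 4, 2, 4, 3, 4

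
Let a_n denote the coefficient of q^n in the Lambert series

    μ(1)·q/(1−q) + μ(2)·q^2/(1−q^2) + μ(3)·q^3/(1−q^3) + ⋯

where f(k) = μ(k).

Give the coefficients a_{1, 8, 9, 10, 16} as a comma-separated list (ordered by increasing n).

n=1: 1·1  μ→[1]=1
q^8  k|8↦μ(k): 8:0 4:0 2:-1 1:1  a_8=0
[q^9] μ(9)=0,μ(3)=-1,μ(1)=1 ⇒ 0
q^10  k|10↦μ(k): 1:1 2:-1 5:-1 10:1  a_10=0
d|16:{16,8,4,2,1}  Σμ=0+0+0+(-1)+1=0

1, 0, 0, 0, 0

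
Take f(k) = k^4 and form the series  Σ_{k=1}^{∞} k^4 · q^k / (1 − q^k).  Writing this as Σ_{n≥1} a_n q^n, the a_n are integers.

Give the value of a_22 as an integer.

d|22:{1,2,11,22}  Σf=1+16+14641+234256=248914

a_22 = 248914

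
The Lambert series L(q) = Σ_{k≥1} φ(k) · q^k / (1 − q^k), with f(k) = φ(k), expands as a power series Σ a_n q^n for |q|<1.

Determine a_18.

n=18: 18·1 9·2 6·3 3·6 2·9 1·18  φ→[6+6+2+2+1+1]=18

a_18 = 18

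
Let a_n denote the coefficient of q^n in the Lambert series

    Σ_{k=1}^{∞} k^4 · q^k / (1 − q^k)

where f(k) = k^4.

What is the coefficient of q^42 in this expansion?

a_42 = 3348388

q^42  k|42↦f(k): 42:3111696 21:194481 14:38416 7:2401 6:1296 3:81 2:16 1:1  a_42=3348388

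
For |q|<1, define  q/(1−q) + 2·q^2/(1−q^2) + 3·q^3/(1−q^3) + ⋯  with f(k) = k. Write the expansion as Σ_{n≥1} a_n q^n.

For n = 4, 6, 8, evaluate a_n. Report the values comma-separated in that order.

q^4  k|4↦f(k): 1:1 2:2 4:4  a_4=7
q^6  k|6↦f(k): 1:1 2:2 3:3 6:6  a_6=12
d|8:{1,2,4,8}  Σf=1+2+4+8=15

7, 12, 15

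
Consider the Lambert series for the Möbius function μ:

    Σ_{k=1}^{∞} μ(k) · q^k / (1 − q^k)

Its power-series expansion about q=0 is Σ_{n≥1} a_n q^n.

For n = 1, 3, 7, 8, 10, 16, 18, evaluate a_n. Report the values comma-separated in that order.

1, 0, 0, 0, 0, 0, 0

d|1:{1}  Σμ=1=1
q^3  k|3↦μ(k): 1:1 3:-1  a_3=0
q^7  k|7↦μ(k): 7:-1 1:1  a_7=0
q^8  k|8↦μ(k): 1:1 2:-1 4:0 8:0  a_8=0
d|10:{1,2,5,10}  Σμ=1+(-1)+(-1)+1=0
d|16:{16,8,4,2,1}  Σμ=0+0+0+(-1)+1=0
d|18:{1,2,3,6,9,18}  Σμ=1+(-1)+(-1)+1+0+0=0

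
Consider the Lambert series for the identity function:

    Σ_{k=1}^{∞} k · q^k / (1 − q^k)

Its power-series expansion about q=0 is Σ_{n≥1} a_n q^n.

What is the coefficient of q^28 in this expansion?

a_28 = 56

q^28  k|28↦f(k): 1:1 2:2 4:4 7:7 14:14 28:28  a_28=56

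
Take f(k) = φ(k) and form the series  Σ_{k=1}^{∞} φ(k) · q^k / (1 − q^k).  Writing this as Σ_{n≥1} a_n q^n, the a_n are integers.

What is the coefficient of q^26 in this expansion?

d|26:{26,13,2,1}  Σφ=12+12+1+1=26

a_26 = 26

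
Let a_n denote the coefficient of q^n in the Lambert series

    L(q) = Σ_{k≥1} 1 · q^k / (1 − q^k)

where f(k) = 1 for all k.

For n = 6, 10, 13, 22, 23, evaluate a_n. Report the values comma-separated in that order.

4, 4, 2, 4, 2

d|6:{6,3,2,1}  Σf=1+1+1+1=4
q^10  k|10↦f(k): 1:1 2:1 5:1 10:1  a_10=4
[q^13] f(13)=1,f(1)=1 ⇒ 2
[q^22] f(22)=1,f(11)=1,f(2)=1,f(1)=1 ⇒ 4
q^23  k|23↦f(k): 23:1 1:1  a_23=2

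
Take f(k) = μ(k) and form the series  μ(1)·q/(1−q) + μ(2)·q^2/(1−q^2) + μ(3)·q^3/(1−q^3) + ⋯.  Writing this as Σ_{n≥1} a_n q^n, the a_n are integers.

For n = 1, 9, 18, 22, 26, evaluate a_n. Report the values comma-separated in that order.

d|1:{1}  Σμ=1=1
d|9:{1,3,9}  Σμ=1+(-1)+0=0
q^18  k|18↦μ(k): 18:0 9:0 6:1 3:-1 2:-1 1:1  a_18=0
n=22: 1·22 2·11 11·2 22·1  μ→[1+(-1)+(-1)+1]=0
n=26: 1·26 2·13 13·2 26·1  μ→[1+(-1)+(-1)+1]=0

1, 0, 0, 0, 0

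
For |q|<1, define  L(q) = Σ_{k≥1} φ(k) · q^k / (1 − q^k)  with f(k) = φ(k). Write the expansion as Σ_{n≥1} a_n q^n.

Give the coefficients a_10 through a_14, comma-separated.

[q^10] φ(1)=1,φ(2)=1,φ(5)=4,φ(10)=4 ⇒ 10
n=11: 1·11 11·1  φ→[1+10]=11
q^12  k|12↦φ(k): 1:1 2:1 3:2 4:2 6:2 12:4  a_12=12
[q^13] φ(1)=1,φ(13)=12 ⇒ 13
[q^14] φ(1)=1,φ(2)=1,φ(7)=6,φ(14)=6 ⇒ 14

10, 11, 12, 13, 14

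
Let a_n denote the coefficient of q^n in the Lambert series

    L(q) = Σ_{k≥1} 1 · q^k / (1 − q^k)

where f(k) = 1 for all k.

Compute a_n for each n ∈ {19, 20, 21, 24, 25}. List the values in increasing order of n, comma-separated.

q^19  k|19↦f(k): 19:1 1:1  a_19=2
n=20: 1·20 2·10 4·5 5·4 10·2 20·1  f→[1+1+1+1+1+1]=6
n=21: 1·21 3·7 7·3 21·1  f→[1+1+1+1]=4
[q^24] f(24)=1,f(12)=1,f(8)=1,f(6)=1,f(4)=1,f(3)=1,f(2)=1,f(1)=1 ⇒ 8
[q^25] f(1)=1,f(5)=1,f(25)=1 ⇒ 3

2, 6, 4, 8, 3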